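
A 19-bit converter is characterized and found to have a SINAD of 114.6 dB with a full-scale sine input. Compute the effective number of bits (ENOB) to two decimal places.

ENOB = (SINAD − 1.76) / 6.02 = (114.6 − 1.76)/6.02 = 18.744.

18.74 bits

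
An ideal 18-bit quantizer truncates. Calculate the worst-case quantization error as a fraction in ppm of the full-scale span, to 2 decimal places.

3.81 ppm

Truncating → worst-case error = 1 LSB = V_FS/2^18, so 1e+06/262144 = 3.8147 ppm of full scale.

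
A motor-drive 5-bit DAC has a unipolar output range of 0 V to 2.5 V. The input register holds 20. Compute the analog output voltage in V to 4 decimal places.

LSB = 2.5 V / 2^5 = 78.125 mV.
V_out = 0 + 20 × 0.078125 V = 1.5625 V.

1.5625 V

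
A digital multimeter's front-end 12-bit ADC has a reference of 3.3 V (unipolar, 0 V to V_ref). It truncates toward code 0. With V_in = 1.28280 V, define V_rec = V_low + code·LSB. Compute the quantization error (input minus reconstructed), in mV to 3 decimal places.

Step size: 3.3 V ÷ 2^12 = 0.806 mV.
(V_in − V_low)/LSB = (1.28280 − 0)/0.000805664 = 1592.2269 → code 1592 (floor).
V_rec = 0 + 1592·0.000805664 = 1.2826172 V.
Difference: 0.000182813 V → 0.183 mV.

0.183 mV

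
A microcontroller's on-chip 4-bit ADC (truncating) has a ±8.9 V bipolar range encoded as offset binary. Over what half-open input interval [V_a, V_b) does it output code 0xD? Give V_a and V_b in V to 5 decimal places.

[5.56250 V, 6.67500 V)

LSB = 17.8/2^4 = 1.1125 V.
Code 0xD = 13 decimal.
V_a = V_low + 13·LSB = 5.5625 V; V_b = V_low + 14·LSB = 6.675 V.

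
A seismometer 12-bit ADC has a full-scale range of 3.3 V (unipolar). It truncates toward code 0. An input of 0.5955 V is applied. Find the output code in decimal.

code 739

Full-scale span = 3.3 V; LSB = 3.3/2^12 = 0.806 mV.
Input sits at 739.142 steps above V_low.
So the output code is 739.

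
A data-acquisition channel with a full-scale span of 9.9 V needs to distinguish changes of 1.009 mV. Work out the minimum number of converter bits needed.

Number of steps required ≥ 9.9 V / 1.009 mV = 9811.69.
Need 2^N ≥ 9811.69; 2^13 = 8192, 2^14 = 16384.
Minimum N = 14.

14 bits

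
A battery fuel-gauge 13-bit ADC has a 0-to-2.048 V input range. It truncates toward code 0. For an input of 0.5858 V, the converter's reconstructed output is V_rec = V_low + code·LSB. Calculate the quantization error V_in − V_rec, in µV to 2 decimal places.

50.00 µV

Step size: 2.048 V ÷ 2^13 = 250.00 µV.
(0.5858 − 0)/0.00025 = 2343.2000; ⌊·⌋ gives code 2343.
V_rec = 0 + 2343·0.00025 = 0.58575 V.
V_in − V_rec = 5e-05 V = 50.00 µV.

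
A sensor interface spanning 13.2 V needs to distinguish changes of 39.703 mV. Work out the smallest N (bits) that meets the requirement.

9 bits

Number of steps required ≥ 13.2 V / 39.703 mV = 332.47.
Need 2^N ≥ 332.47; 2^8 = 256, 2^9 = 512.
Minimum N = 9.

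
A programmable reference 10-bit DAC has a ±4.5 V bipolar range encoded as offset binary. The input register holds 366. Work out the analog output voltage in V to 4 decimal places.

LSB = 9 V / 2^10 = 8.789 mV.
V_out = (−4.5) + 366 × 0.00878906 V = -1.2832 V.

-1.2832 V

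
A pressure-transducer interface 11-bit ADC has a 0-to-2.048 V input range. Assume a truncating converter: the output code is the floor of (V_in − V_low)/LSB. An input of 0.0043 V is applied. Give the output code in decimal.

With 2048 levels over 2.048 V, one step is 1.000 mV.
(0.0043 − 0) / 0.001 = 4.300 LSBs.
⌊·⌋(4.300) = 4.

code 4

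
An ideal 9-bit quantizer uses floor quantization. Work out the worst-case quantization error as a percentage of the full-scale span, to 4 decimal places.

0.1953 %

Truncating → worst-case error = 1 LSB = V_FS/2^9, so 100/512 = 0.195312 % of full scale.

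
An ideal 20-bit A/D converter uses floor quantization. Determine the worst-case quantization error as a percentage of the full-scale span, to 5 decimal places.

Truncating → worst-case error = 1 LSB = V_FS/2^20, so 100/1048576 = 9.53674e-05 % of full scale.

0.00010 %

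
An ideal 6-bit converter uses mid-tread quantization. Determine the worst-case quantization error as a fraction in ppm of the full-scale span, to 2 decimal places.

7812.50 ppm

Rounding → worst-case error = ½ LSB = V_FS/2^7, so 1e+06/128 = 7812.5 ppm of full scale.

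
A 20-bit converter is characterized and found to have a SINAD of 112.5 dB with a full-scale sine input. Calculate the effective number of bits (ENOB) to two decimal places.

ENOB = (SINAD − 1.76) / 6.02 = (112.5 − 1.76)/6.02 = 18.395.

18.40 bits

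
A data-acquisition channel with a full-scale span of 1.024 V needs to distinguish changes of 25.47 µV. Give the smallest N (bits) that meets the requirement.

Number of steps required ≥ 1.024 V / 25.47 µV = 40204.16.
Need 2^N ≥ 40204.16; 2^15 = 32768, 2^16 = 65536.
Minimum N = 16.

16 bits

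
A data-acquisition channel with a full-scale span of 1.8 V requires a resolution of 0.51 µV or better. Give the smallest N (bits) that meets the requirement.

Number of steps required ≥ 1.8 V / 0.51 µV = 3529411.76.
Need 2^N ≥ 3529411.76; 2^21 = 2097152, 2^22 = 4194304.
Minimum N = 22.

22 bits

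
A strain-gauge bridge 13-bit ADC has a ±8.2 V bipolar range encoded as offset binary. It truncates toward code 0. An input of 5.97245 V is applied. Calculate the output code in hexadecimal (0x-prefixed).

Full-scale span = 16.4 V; LSB = 16.4/2^13 = 2.002 mV.
Input sits at 7079.312 steps above V_low.
So the output code is 7079.
In hexadecimal (0x-prefixed): 0x1BA7.

code 0x1BA7 (decimal 7079)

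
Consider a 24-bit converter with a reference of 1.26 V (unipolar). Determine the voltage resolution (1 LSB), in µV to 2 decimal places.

0.08 µV

Full-scale span = 1.26 V.
LSB = 1.26 / 2^24 = 1.26 / 16777216 = 7.51019e-08 V = 0.08 µV.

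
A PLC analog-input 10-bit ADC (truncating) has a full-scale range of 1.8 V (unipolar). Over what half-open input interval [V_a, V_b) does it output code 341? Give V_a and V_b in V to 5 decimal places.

[0.59941 V, 0.60117 V)

LSB = 1.8/2^10 = 1.758 mV.
V_a = V_low + 341·LSB = 0.599414 V; V_b = V_low + 342·LSB = 0.601172 V.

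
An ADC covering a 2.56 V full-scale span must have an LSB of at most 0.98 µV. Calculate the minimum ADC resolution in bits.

22 bits

Number of steps required ≥ 2.56 V / 0.98 µV = 2612244.90.
Need 2^N ≥ 2612244.90; 2^21 = 2097152, 2^22 = 4194304.
Minimum N = 22.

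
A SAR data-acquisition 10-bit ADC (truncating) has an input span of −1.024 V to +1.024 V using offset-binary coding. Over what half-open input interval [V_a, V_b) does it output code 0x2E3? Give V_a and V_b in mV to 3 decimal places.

LSB = 2.048/2^10 = 2.000 mV.
Code 0x2E3 = 739 decimal.
V_a = V_low + 739·LSB = 0.454 V; V_b = V_low + 740·LSB = 0.456 V.

[454.000 mV, 456.000 mV)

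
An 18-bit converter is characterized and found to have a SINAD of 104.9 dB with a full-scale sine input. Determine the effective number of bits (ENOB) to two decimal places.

ENOB = (SINAD − 1.76) / 6.02 = (104.9 − 1.76)/6.02 = 17.133.

17.13 bits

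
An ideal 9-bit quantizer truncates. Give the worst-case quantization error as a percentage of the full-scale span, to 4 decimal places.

Truncating → worst-case error = 1 LSB = V_FS/2^9, so 100/512 = 0.195312 % of full scale.

0.1953 %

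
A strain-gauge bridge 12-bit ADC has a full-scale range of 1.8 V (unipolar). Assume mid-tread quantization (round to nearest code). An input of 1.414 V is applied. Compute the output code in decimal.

code 3218

With 4096 levels over 1.8 V, one step is 439.45 µV.
(1.414 − 0) / 0.000439453 = 3217.636 LSBs.
Round → code 3218.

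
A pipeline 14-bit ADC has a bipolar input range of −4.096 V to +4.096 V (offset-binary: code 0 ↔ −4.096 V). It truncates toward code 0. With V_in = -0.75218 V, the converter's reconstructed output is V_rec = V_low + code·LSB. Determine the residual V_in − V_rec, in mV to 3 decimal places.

LSB = 8.192/2^14 = 0.500 mV.
Scaled input = 6687.6400 LSBs, so code = 6687.
Reconstructed: -0.7525 V.
V_in − V_rec = 0.00032 V = 0.320 mV.

0.320 mV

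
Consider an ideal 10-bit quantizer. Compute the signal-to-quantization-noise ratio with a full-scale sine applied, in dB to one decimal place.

62.0 dB

SNR ≈ 6.02·N + 1.76 dB = 6.02·10 + 1.76 = 61.96 dB.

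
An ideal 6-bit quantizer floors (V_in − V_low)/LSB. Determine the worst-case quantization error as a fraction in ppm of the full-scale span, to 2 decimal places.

15625.00 ppm

Truncating → worst-case error = 1 LSB = V_FS/2^6, so 1e+06/64 = 15625 ppm of full scale.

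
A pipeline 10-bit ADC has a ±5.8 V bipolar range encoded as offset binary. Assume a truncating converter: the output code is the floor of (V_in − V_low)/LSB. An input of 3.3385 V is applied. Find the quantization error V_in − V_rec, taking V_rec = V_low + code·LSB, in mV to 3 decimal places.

One LSB is 11.6 V / 1024 = 11.328 mV.
(V_in − V_low)/LSB = (3.3385 − (−5.8))/0.0113281 = 806.7090 → code 806 (floor).
Reconstructed: 3.3304688 V.
V_in − V_rec = 0.00803125 V = 8.031 mV.

8.031 mV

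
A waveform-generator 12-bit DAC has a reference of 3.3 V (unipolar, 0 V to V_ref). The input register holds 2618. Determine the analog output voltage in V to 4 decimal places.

LSB = 3.3 V / 2^12 = 0.806 mV.
V_out = 0 + 2618 × 0.000805664 V = 2.10923 V.

2.1092 V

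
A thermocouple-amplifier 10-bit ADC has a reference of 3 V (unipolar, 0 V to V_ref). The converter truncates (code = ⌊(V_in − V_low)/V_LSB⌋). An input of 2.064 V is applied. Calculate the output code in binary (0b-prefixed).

LSB = 3 V / 1024 = 2.930 mV.
Input sits at 704.512 steps above V_low.
Floor → code 704.
In binary (0b-prefixed): 0b1011000000.

code 0b1011000000 (decimal 704)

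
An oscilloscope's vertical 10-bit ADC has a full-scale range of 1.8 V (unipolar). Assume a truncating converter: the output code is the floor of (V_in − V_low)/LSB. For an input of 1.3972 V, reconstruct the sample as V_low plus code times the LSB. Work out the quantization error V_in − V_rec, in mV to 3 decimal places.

One LSB is 1.8 V / 1024 = 1.758 mV.
(1.3972 − 0)/0.00175781 = 794.8516; ⌊·⌋ gives code 794.
Code 794 maps back to 0 + 794×0.00175781 V = 1.3957031 V.
Error = 1.3972 − 1.3957031 = 0.00149687 V = 1.497 mV.

1.497 mV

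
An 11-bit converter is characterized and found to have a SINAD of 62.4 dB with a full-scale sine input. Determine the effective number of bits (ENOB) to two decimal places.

10.07 bits

ENOB = (SINAD − 1.76) / 6.02 = (62.4 − 1.76)/6.02 = 10.073.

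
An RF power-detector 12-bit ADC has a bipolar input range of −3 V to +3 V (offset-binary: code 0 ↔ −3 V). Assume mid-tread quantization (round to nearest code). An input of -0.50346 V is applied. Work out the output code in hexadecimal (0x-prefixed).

LSB = 6 V / 4096 = 1.465 mV.
(-0.50346 − (−3)) / 0.00146484 = 1704.305 LSBs.
Round → code 1704.
In hexadecimal (0x-prefixed): 0x6A8.

code 0x6A8 (decimal 1704)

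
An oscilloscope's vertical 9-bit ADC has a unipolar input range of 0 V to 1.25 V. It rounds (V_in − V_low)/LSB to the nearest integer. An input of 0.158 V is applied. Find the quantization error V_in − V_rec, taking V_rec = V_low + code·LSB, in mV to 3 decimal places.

LSB = 1.25/2^9 = 2.441 mV.
(V_in − V_low)/LSB = (0.158 − 0)/0.00244141 = 64.7168 → code 65 (round).
Code 65 maps back to 0 + 65×0.00244141 V = 0.15869141 V.
V_in − V_rec = -0.000691406 V = -0.691 mV.

-0.691 mV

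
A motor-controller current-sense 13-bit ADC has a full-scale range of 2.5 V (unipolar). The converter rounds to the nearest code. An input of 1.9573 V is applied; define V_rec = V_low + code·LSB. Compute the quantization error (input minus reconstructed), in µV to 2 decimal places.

LSB = 2.5/2^13 = 305.18 µV.
(V_in − V_low)/LSB = (1.9573 − 0)/0.000305176 = 6413.6806 → code 6414 (round).
V_rec = 0 + 6414·0.000305176 = 1.9573975 V.
Difference: -9.74609e-05 V → -97.46 µV.

-97.46 µV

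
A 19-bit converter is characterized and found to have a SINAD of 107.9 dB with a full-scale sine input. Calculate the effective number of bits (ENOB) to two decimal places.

17.63 bits

ENOB = (SINAD − 1.76) / 6.02 = (107.9 − 1.76)/6.02 = 17.631.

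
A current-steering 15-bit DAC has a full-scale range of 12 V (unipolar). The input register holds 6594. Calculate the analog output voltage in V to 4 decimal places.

LSB = 12 V / 2^15 = 366.21 µV.
V_out = 0 + 6594 × 0.000366211 V = 2.41479 V.

2.4148 V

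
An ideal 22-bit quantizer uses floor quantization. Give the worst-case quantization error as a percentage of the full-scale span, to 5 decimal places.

0.00002 %

Truncating → worst-case error = 1 LSB = V_FS/2^22, so 100/4194304 = 2.38419e-05 % of full scale.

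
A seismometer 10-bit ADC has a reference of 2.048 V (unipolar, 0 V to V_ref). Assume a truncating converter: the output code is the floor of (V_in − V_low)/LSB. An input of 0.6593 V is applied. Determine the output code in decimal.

LSB = 2.048 V / 1024 = 2.000 mV.
Input sits at 329.650 steps above V_low.
Floor → code 329.

code 329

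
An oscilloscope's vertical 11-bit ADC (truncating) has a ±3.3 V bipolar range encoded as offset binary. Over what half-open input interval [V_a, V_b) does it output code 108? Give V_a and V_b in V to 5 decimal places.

[-2.95195 V, -2.94873 V)

LSB = 6.6/2^11 = 3.223 mV.
V_a = V_low + 108·LSB = -2.95195 V; V_b = V_low + 109·LSB = -2.94873 V.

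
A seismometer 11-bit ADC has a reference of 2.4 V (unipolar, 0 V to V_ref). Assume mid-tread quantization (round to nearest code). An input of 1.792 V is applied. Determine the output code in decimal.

LSB = 2.4 V / 2048 = 1.172 mV.
Input sits at 1529.173 steps above V_low.
So the output code is 1529.

code 1529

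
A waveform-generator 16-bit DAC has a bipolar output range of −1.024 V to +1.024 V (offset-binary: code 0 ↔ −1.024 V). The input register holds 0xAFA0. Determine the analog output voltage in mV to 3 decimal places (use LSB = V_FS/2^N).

LSB = 2.048 V / 2^16 = 31.25 µV.
Code 0xAFA0 = 44960 decimal.
V_out = (−1.024) + 44960 × 3.125e-05 V = 0.381 V.
= 381.000 mV.

381.000 mV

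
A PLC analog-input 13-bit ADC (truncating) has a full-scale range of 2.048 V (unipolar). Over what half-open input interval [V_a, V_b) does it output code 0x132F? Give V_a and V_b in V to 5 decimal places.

LSB = 2.048/2^13 = 250.00 µV.
Code 0x132F = 4911 decimal.
V_a = V_low + 4911·LSB = 1.22775 V; V_b = V_low + 4912·LSB = 1.228 V.

[1.22775 V, 1.22800 V)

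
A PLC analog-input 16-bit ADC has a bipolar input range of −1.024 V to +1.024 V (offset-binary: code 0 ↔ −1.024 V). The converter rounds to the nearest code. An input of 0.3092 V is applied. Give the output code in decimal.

With 65536 levels over 2.048 V, one step is 31.25 µV.
(0.3092 − (−1.024)) / 3.125e-05 = 42662.400 LSBs.
round(42662.400) = 42662.

code 42662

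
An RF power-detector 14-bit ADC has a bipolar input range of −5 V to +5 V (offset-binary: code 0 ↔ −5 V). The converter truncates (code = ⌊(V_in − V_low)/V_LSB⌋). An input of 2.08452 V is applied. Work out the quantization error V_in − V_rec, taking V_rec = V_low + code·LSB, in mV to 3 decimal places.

One LSB is 10 V / 16384 = 0.610 mV.
(2.08452 − (−5))/0.000610352 = 11607.2776; ⌊·⌋ gives code 11607.
V_rec = (−5) + 11607·0.000610352 = 2.0843506 V.
Difference: 0.000169414 V → 0.169 mV.

0.169 mV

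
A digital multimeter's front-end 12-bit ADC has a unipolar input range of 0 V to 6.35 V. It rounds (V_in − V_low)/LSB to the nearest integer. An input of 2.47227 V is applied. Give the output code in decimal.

LSB = 6.35 V / 4096 = 1.550 mV.
(V_in − V_low)/LSB = (2.47227 − 0) / 0.00155029 = 1594.711.
round(1594.711) = 1595.

code 1595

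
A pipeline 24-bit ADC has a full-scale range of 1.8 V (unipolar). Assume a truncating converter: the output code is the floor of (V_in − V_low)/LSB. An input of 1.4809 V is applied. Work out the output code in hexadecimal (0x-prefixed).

Full-scale span = 1.8 V; LSB = 1.8/2^24 = 0.11 µV.
(V_in − V_low)/LSB = (1.4809 − 0) / 1.07288e-07 = 13802988.430.
Floor → code 13802988.
In hexadecimal (0x-prefixed): 0xD29DEC.

code 0xD29DEC (decimal 13802988)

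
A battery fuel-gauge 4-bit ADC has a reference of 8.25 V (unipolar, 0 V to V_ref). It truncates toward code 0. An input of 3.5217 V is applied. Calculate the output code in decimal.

code 6

With 16 levels over 8.25 V, one step is 0.5156 V.
(3.5217 − 0) / 0.515625 = 6.830 LSBs.
So the output code is 6.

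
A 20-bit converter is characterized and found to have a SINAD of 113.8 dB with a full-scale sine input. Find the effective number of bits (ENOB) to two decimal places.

ENOB = (SINAD − 1.76) / 6.02 = (113.8 − 1.76)/6.02 = 18.611.

18.61 bits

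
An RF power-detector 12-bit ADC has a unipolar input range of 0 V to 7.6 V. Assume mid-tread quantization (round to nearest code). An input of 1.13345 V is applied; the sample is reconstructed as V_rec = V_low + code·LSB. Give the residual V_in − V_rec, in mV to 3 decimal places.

-0.241 mV

LSB = 7.6/2^12 = 1.855 mV.
Scaled input = 610.8699 LSBs, so code = 611.
Code 611 maps back to 0 + 611×0.00185547 V = 1.1336914 V.
Error = 1.13345 − 1.1336914 = -0.000241406 V = -0.241 mV.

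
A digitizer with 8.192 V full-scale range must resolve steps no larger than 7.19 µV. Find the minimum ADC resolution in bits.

Number of steps required ≥ 8.192 V / 7.19 µV = 1139360.22.
Need 2^N ≥ 1139360.22; 2^20 = 1048576, 2^21 = 2097152.
Minimum N = 21.

21 bits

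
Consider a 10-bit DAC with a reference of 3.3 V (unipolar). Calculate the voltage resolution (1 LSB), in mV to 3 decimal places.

3.223 mV

Full-scale span = 3.3 V.
LSB = 3.3 / 2^10 = 3.3 / 1024 = 0.00322266 V = 3.223 mV.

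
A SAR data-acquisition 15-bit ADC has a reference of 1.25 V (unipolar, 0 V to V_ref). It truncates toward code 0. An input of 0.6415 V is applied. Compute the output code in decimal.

code 16816

Full-scale span = 1.25 V; LSB = 1.25/2^15 = 38.15 µV.
(V_in − V_low)/LSB = (0.6415 − 0) / 3.8147e-05 = 16816.538.
⌊·⌋(16816.538) = 16816.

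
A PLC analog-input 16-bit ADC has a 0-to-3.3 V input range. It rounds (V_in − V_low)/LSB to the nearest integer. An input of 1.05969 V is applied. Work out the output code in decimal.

LSB = 3.3 V / 65536 = 50.35 µV.
(V_in − V_low)/LSB = (1.05969 − 0) / 5.0354e-05 = 21044.801.
So the output code is 21045.

code 21045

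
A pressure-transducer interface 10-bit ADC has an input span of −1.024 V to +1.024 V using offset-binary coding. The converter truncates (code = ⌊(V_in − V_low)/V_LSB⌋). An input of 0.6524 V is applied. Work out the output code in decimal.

With 1024 levels over 2.048 V, one step is 2.000 mV.
(0.6524 − (−1.024)) / 0.002 = 838.200 LSBs.
So the output code is 838.

code 838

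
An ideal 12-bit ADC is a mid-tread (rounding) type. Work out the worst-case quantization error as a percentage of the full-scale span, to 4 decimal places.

Rounding → worst-case error = ½ LSB = V_FS/2^13, so 100/8192 = 0.012207 % of full scale.

0.0122 %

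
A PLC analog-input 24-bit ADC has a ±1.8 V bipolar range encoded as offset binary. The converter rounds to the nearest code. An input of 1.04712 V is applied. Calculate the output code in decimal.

code 13268541

Full-scale span = 3.6 V; LSB = 3.6/2^24 = 0.21 µV.
Input sits at 13268540.894 steps above V_low.
Round → code 13268541.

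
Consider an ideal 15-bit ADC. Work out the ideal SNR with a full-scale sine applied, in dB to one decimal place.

92.1 dB

SNR ≈ 6.02·N + 1.76 dB = 6.02·15 + 1.76 = 92.06 dB.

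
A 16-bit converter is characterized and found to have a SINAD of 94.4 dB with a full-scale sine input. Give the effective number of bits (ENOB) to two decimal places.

15.39 bits

ENOB = (SINAD − 1.76) / 6.02 = (94.4 − 1.76)/6.02 = 15.389.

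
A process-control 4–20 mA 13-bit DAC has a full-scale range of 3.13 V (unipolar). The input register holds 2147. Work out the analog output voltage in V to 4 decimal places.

LSB = 3.13 V / 2^13 = 382.08 µV.
V_out = 0 + 2147 × 0.00038208 V = 0.820326 V.

0.8203 V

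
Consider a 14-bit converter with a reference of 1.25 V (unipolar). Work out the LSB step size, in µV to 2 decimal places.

Full-scale span = 1.25 V.
LSB = 1.25 / 2^14 = 1.25 / 16384 = 7.62939e-05 V = 76.29 µV.

76.29 µV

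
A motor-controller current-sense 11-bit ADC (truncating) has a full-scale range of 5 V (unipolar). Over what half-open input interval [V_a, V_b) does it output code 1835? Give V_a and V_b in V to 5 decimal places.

[4.47998 V, 4.48242 V)

LSB = 5/2^11 = 2.441 mV.
V_a = V_low + 1835·LSB = 4.47998 V; V_b = V_low + 1836·LSB = 4.48242 V.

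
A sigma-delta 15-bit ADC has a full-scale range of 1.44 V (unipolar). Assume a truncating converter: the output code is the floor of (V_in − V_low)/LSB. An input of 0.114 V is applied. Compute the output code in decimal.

code 2594

Full-scale span = 1.44 V; LSB = 1.44/2^15 = 43.95 µV.
(V_in − V_low)/LSB = (0.114 − 0) / 4.39453e-05 = 2594.133.
So the output code is 2594.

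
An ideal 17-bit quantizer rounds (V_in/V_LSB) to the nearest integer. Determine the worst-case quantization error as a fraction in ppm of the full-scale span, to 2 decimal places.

Rounding → worst-case error = ½ LSB = V_FS/2^18, so 1e+06/262144 = 3.8147 ppm of full scale.

3.81 ppm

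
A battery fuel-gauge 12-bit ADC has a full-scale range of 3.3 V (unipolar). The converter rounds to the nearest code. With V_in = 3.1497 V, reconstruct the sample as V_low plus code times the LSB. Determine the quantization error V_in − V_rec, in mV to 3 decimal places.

0.359 mV

One LSB is 3.3 V / 4096 = 0.806 mV.
Scaled input = 3909.4458 LSBs, so code = 3909.
Reconstructed: 3.1493408 V.
Difference: 0.00035918 V → 0.359 mV.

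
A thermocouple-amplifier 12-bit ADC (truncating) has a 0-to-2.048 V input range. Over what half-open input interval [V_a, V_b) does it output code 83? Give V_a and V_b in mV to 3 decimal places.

[41.500 mV, 42.000 mV)

LSB = 2.048/2^12 = 0.500 mV.
V_a = V_low + 83·LSB = 0.0415 V; V_b = V_low + 84·LSB = 0.042 V.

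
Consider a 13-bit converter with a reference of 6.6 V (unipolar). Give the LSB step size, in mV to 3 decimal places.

0.806 mV

Full-scale span = 6.6 V.
LSB = 6.6 / 2^13 = 6.6 / 8192 = 0.000805664 V = 0.806 mV.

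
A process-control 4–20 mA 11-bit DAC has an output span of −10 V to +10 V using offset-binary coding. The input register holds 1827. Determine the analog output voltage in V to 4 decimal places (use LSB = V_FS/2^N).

LSB = 20 V / 2^11 = 9.766 mV.
V_out = (−10) + 1827 × 0.00976562 V = 7.8418 V.

7.8418 V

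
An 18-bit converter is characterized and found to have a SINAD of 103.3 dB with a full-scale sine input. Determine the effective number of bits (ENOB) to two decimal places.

ENOB = (SINAD − 1.76) / 6.02 = (103.3 − 1.76)/6.02 = 16.867.

16.87 bits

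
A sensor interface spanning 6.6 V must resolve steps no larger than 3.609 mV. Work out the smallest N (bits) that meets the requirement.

Number of steps required ≥ 6.6 V / 3.609 mV = 1828.76.
Need 2^N ≥ 1828.76; 2^10 = 1024, 2^11 = 2048.
Minimum N = 11.

11 bits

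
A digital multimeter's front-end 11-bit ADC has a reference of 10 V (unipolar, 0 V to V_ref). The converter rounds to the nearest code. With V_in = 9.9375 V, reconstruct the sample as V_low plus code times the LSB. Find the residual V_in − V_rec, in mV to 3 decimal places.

One LSB is 10 V / 2048 = 4.883 mV.
(V_in − V_low)/LSB = (9.9375 − 0)/0.00488281 = 2035.2000 → code 2035 (round).
Reconstructed: 9.9365234 V.
Error = 9.9375 − 9.9365234 = 0.000976562 V = 0.977 mV.

0.977 mV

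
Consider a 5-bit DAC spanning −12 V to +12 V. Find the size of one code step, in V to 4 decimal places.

Full-scale span = 24 V.
LSB = 24 / 2^5 = 24 / 32 = 0.75 V = 0.7500 V.

0.7500 V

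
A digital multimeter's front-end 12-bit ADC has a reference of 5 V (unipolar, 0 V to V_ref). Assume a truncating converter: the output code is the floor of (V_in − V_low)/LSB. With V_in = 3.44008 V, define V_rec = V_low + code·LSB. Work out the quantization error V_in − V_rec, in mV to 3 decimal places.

0.139 mV

Step size: 5 V ÷ 2^12 = 1.221 mV.
(3.44008 − 0)/0.0012207 = 2818.1135; ⌊·⌋ gives code 2818.
Reconstructed: 3.4399414 V.
V_in − V_rec = 0.000138594 V = 0.139 mV.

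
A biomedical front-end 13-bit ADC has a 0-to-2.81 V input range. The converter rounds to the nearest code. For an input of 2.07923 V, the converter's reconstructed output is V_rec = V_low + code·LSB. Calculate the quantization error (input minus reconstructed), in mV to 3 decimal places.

LSB = 2.81/2^13 = 343.02 µV.
(V_in − V_low)/LSB = (2.07923 − 0)/0.000343018 = 6061.5844 → code 6062 (round).
Code 6062 maps back to 0 + 6062×0.000343018 V = 2.0793726 V.
Difference: -0.000142559 V → -0.143 mV.

-0.143 mV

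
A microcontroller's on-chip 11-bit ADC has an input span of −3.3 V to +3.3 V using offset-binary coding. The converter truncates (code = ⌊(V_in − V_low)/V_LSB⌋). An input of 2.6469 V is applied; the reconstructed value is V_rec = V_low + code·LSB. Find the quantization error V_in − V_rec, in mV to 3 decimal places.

1.099 mV

Step size: 6.6 V ÷ 2^11 = 3.223 mV.
(V_in − V_low)/LSB = (2.6469 − (−3.3))/0.00322266 = 1845.3411 → code 1845 (floor).
Code 1845 maps back to (−3.3) + 1845×0.00322266 V = 2.6458008 V.
V_in − V_rec = 0.00109922 V = 1.099 mV.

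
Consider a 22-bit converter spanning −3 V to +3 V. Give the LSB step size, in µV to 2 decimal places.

1.43 µV

Full-scale span = 6 V.
LSB = 6 / 2^22 = 6 / 4194304 = 1.43051e-06 V = 1.43 µV.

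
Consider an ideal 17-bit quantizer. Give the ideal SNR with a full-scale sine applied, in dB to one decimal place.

104.1 dB

SNR ≈ 6.02·N + 1.76 dB = 6.02·17 + 1.76 = 104.10 dB.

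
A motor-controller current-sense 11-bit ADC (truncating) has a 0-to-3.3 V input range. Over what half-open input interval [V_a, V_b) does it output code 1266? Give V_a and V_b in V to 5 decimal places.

[2.03994 V, 2.04155 V)

LSB = 3.3/2^11 = 1.611 mV.
V_a = V_low + 1266·LSB = 2.03994 V; V_b = V_low + 1267·LSB = 2.04155 V.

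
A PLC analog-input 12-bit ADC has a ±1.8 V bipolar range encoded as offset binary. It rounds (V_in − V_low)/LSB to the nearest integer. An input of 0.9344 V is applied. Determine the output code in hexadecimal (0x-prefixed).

With 4096 levels over 3.6 V, one step is 0.879 mV.
Input sits at 3111.140 steps above V_low.
round(3111.140) = 3111.
In hexadecimal (0x-prefixed): 0xC27.

code 0xC27 (decimal 3111)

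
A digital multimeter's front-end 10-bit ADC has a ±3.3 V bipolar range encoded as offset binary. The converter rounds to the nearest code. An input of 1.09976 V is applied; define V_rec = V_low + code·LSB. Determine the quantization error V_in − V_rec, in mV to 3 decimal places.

-2.388 mV

LSB = 6.6/2^10 = 6.445 mV.
(V_in − V_low)/LSB = (1.09976 − (−3.3))/0.00644531 = 682.6294 → code 683 (round).
Reconstructed: 1.1021484 V.
V_in − V_rec = -0.00238844 V = -2.388 mV.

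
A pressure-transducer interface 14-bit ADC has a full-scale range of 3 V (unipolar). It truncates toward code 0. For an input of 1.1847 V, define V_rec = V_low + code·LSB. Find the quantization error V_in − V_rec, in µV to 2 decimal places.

Step size: 3 V ÷ 2^14 = 183.11 µV.
(V_in − V_low)/LSB = (1.1847 − 0)/0.000183105 = 6470.0416 → code 6470 (floor).
Code 6470 maps back to 0 + 6470×0.000183105 V = 1.1846924 V.
V_in − V_rec = 7.61719e-06 V = 7.62 µV.

7.62 µV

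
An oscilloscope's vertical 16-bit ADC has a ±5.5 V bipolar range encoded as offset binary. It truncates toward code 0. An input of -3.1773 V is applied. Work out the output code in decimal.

With 65536 levels over 11 V, one step is 167.85 µV.
(V_in − V_low)/LSB = (-3.1773 − (−5.5)) / 0.000167847 = 13838.224.
⌊·⌋(13838.224) = 13838.

code 13838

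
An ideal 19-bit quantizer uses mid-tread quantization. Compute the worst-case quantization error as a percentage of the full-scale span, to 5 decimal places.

0.00010 %

Rounding → worst-case error = ½ LSB = V_FS/2^20, so 100/1048576 = 9.53674e-05 % of full scale.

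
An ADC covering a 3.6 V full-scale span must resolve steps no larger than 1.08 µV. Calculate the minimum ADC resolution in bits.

22 bits

Number of steps required ≥ 3.6 V / 1.08 µV = 3333333.33.
Need 2^N ≥ 3333333.33; 2^21 = 2097152, 2^22 = 4194304.
Minimum N = 22.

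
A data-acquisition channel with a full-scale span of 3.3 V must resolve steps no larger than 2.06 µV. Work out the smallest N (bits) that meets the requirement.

21 bits

Number of steps required ≥ 3.3 V / 2.06 µV = 1601941.75.
Need 2^N ≥ 1601941.75; 2^20 = 1048576, 2^21 = 2097152.
Minimum N = 21.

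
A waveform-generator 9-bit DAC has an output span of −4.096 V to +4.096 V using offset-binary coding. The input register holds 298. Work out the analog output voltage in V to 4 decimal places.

0.6720 V

LSB = 8.192 V / 2^9 = 16.000 mV.
V_out = (−4.096) + 298 × 0.016 V = 0.672 V.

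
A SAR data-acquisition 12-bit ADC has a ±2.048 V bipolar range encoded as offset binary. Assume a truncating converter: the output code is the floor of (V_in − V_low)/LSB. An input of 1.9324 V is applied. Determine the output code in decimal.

code 3980

With 4096 levels over 4.096 V, one step is 1.000 mV.
(V_in − V_low)/LSB = (1.9324 − (−2.048)) / 0.001 = 3980.400.
⌊·⌋(3980.400) = 3980.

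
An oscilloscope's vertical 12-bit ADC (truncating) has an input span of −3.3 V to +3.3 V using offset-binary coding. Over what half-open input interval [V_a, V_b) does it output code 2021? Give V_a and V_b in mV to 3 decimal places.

[-43.506 mV, -41.895 mV)

LSB = 6.6/2^12 = 1.611 mV.
V_a = V_low + 2021·LSB = -0.0435059 V; V_b = V_low + 2022·LSB = -0.0418945 V.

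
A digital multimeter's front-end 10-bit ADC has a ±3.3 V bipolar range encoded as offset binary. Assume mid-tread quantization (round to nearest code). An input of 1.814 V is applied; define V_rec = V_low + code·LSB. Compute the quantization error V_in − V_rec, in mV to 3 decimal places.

Step size: 6.6 V ÷ 2^10 = 6.445 mV.
Scaled input = 793.4448 LSBs, so code = 793.
Reconstructed: 1.8111328 V.
V_in − V_rec = 0.00286719 V = 2.867 mV.

2.867 mV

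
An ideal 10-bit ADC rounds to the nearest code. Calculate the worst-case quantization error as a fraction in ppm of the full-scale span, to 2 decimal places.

Rounding → worst-case error = ½ LSB = V_FS/2^11, so 1e+06/2048 = 488.281 ppm of full scale.

488.28 ppm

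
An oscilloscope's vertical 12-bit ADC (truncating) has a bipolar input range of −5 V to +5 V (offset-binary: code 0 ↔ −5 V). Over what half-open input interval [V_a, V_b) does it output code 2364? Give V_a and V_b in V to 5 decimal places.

LSB = 10/2^12 = 2.441 mV.
V_a = V_low + 2364·LSB = 0.771484 V; V_b = V_low + 2365·LSB = 0.773926 V.

[0.77148 V, 0.77393 V)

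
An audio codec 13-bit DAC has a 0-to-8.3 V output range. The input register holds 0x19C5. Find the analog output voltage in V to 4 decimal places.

LSB = 8.3 V / 2^13 = 1.013 mV.
Code 0x19C5 = 6597 decimal.
V_out = 0 + 6597 × 0.00101318 V = 6.68397 V.

6.6840 V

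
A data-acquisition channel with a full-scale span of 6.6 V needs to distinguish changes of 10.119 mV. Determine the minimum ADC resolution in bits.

10 bits

Number of steps required ≥ 6.6 V / 10.119 mV = 652.24.
Need 2^N ≥ 652.24; 2^9 = 512, 2^10 = 1024.
Minimum N = 10.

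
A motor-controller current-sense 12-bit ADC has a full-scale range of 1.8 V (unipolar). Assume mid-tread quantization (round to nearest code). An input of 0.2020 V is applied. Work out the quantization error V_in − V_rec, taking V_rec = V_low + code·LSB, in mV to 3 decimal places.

-0.148 mV

LSB = 1.8/2^12 = 439.45 µV.
(0.2020 − 0)/0.000439453 = 459.6622; round gives code 460.
Reconstructed: 0.20214844 V.
Error = 0.2020 − 0.20214844 = -0.000148437 V = -0.148 mV.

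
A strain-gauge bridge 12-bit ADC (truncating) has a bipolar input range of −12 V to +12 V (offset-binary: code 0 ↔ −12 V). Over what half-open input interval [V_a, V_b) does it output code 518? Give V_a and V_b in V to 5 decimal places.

[-8.96484 V, -8.95898 V)

LSB = 24/2^12 = 5.859 mV.
V_a = V_low + 518·LSB = -8.96484 V; V_b = V_low + 519·LSB = -8.95898 V.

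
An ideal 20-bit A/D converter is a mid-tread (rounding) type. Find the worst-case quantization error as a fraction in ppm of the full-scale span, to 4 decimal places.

Rounding → worst-case error = ½ LSB = V_FS/2^21, so 1e+06/2097152 = 0.476837 ppm of full scale.

0.4768 ppm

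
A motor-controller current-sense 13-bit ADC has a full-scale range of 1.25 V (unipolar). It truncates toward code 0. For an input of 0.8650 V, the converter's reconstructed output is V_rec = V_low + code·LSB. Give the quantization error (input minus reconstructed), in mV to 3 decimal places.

0.132 mV

Step size: 1.25 V ÷ 2^13 = 152.59 µV.
(V_in − V_low)/LSB = (0.8650 − 0)/0.000152588 = 5668.8640 → code 5668 (floor).
Code 5668 maps back to 0 + 5668×0.000152588 V = 0.86486816 V.
Error = 0.8650 − 0.86486816 = 0.000131836 V = 0.132 mV.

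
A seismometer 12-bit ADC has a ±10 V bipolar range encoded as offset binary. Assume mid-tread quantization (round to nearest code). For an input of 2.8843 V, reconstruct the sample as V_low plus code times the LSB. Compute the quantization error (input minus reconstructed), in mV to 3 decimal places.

Step size: 20 V ÷ 2^12 = 4.883 mV.
(V_in − V_low)/LSB = (2.8843 − (−10))/0.00488281 = 2638.7046 → code 2639 (round).
Reconstructed: 2.8857422 V.
V_in − V_rec = -0.00144219 V = -1.442 mV.

-1.442 mV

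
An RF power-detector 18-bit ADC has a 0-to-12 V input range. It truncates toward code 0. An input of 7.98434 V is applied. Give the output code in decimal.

code 174420

LSB = 12 V / 262144 = 45.78 µV.
(V_in − V_low)/LSB = (7.98434 − 0) / 4.57764e-05 = 174420.569.
So the output code is 174420.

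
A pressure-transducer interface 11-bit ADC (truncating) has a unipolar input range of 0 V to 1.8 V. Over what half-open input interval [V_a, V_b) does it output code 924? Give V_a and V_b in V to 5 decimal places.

[0.81211 V, 0.81299 V)

LSB = 1.8/2^11 = 0.879 mV.
V_a = V_low + 924·LSB = 0.812109 V; V_b = V_low + 925·LSB = 0.812988 V.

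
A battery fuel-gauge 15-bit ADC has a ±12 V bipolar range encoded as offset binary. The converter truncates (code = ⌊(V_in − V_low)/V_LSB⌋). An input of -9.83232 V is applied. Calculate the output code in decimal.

code 2959

Full-scale span = 24 V; LSB = 24/2^15 = 0.732 mV.
Input sits at 2959.606 steps above V_low.
⌊·⌋(2959.606) = 2959.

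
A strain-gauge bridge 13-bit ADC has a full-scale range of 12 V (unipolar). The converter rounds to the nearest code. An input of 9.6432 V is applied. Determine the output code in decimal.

With 8192 levels over 12 V, one step is 1.465 mV.
(V_in − V_low)/LSB = (9.6432 − 0) / 0.00146484 = 6583.091.
round(6583.091) = 6583.

code 6583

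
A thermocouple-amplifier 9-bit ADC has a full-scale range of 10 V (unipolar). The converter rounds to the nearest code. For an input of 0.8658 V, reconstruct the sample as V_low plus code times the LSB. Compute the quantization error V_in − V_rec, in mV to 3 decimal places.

6.425 mV

Step size: 10 V ÷ 2^9 = 19.531 mV.
(0.8658 − 0)/0.0195312 = 44.3290; round gives code 44.
Reconstructed: 0.859375 V.
Error = 0.8658 − 0.859375 = 0.006425 V = 6.425 mV.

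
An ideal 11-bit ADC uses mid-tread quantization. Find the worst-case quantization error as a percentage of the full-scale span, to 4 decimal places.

Rounding → worst-case error = ½ LSB = V_FS/2^12, so 100/4096 = 0.0244141 % of full scale.

0.0244 %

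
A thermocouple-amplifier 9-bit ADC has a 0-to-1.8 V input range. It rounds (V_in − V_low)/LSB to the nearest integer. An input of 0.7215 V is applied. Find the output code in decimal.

LSB = 1.8 V / 512 = 3.516 mV.
(V_in − V_low)/LSB = (0.7215 − 0) / 0.00351563 = 205.227.
Round → code 205.

code 205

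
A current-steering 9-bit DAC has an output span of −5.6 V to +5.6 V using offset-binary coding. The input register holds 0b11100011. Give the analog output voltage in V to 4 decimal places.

LSB = 11.2 V / 2^9 = 21.875 mV.
Code 0b11100011 = 227 decimal.
V_out = (−5.6) + 227 × 0.021875 V = -0.634375 V.

-0.6344 V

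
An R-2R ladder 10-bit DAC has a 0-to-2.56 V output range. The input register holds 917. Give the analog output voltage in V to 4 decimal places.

2.2925 V

LSB = 2.56 V / 2^10 = 2.500 mV.
V_out = 0 + 917 × 0.0025 V = 2.2925 V.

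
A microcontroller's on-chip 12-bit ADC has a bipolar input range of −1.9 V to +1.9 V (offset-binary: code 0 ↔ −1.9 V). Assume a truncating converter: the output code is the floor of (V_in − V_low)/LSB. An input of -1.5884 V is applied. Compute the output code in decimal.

code 335

With 4096 levels over 3.8 V, one step is 0.928 mV.
(-1.5884 − (−1.9)) / 0.000927734 = 335.872 LSBs.
So the output code is 335.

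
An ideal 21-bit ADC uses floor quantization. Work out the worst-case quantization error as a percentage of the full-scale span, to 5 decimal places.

0.00005 %

Truncating → worst-case error = 1 LSB = V_FS/2^21, so 100/2097152 = 4.76837e-05 % of full scale.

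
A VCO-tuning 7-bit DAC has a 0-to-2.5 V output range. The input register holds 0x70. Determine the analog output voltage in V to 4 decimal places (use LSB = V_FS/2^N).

2.1875 V

LSB = 2.5 V / 2^7 = 19.531 mV.
Code 0x70 = 112 decimal.
V_out = 0 + 112 × 0.0195312 V = 2.1875 V.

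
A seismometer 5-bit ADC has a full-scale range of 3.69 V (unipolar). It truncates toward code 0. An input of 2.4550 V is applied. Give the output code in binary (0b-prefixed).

Full-scale span = 3.69 V; LSB = 3.69/2^5 = 115.312 mV.
(V_in − V_low)/LSB = (2.4550 − 0) / 0.115312 = 21.290.
Floor → code 21.
In binary (0b-prefixed): 0b10101.

code 0b10101 (decimal 21)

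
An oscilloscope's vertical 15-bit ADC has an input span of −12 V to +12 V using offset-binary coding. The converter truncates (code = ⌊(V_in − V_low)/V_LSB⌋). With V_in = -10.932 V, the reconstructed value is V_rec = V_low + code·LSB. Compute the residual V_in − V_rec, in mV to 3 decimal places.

Step size: 24 V ÷ 2^15 = 0.732 mV.
Scaled input = 1458.1760 LSBs, so code = 1458.
Reconstructed: -10.932129 V.
Error = -10.932 − (−10.932129) = 0.000128906 V = 0.129 mV.

0.129 mV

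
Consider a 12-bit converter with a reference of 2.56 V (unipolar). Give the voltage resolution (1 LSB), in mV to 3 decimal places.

Full-scale span = 2.56 V.
LSB = 2.56 / 2^12 = 2.56 / 4096 = 0.000625 V = 0.625 mV.

0.625 mV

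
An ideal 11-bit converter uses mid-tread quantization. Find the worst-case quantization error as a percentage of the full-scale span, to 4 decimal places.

0.0244 %

Rounding → worst-case error = ½ LSB = V_FS/2^12, so 100/4096 = 0.0244141 % of full scale.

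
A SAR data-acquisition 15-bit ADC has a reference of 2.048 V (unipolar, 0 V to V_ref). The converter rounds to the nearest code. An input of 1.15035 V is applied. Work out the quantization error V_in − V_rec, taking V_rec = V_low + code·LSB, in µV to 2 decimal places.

-25.00 µV

One LSB is 2.048 V / 32768 = 62.50 µV.
(V_in − V_low)/LSB = (1.15035 − 0)/6.25e-05 = 18405.6000 → code 18406 (round).
Code 18406 maps back to 0 + 18406×6.25e-05 V = 1.150375 V.
Difference: -2.5e-05 V → -25.00 µV.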